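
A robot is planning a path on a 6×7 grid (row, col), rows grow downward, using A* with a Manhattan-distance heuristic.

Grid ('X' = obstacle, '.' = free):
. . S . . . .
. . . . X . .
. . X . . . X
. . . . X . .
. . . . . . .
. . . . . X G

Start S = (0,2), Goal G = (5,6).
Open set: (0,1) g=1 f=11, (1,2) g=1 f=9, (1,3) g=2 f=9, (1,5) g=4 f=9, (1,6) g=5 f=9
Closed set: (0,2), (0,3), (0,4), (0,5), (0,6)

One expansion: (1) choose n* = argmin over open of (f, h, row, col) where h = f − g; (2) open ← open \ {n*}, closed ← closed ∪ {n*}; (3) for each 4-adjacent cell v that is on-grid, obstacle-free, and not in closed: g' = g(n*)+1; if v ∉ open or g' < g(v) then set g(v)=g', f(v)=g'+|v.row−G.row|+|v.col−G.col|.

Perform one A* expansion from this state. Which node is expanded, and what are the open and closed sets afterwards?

expanded=(1,6); open=[(0,1) g=1 f=11, (1,2) g=1 f=9, (1,3) g=2 f=9, (1,5) g=4 f=9]; closed=[(0,2), (0,3), (0,4), (0,5), (0,6), (1,6)]

step 1: expand (1,6) (f=9, h=4) → closed; open now [(0,1) g=1 f=11, (1,2) g=1 f=9, (1,3) g=2 f=9, (1,5) g=4 f=9]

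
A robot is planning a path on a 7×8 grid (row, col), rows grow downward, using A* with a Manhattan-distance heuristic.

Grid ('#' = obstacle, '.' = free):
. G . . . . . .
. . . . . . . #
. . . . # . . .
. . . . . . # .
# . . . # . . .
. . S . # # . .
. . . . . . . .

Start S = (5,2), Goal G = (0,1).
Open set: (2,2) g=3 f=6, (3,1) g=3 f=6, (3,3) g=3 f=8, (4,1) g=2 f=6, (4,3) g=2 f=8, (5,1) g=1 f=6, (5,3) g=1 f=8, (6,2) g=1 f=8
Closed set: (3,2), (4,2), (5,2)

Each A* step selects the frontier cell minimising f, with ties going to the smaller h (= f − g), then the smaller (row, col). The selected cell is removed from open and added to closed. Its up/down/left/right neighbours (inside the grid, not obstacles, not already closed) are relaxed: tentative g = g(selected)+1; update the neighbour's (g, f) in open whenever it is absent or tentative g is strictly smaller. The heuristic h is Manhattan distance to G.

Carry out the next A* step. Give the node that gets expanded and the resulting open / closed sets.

step 1: expand (2,2) (f=6, h=3) → closed; open now [(1,2) g=4 f=6, (2,1) g=4 f=6, (2,3) g=4 f=8, (3,1) g=3 f=6, (3,3) g=3 f=8, (4,1) g=2 f=6, (4,3) g=2 f=8, (5,1) g=1 f=6, (5,3) g=1 f=8, (6,2) g=1 f=8]

expanded=(2,2); open=[(1,2) g=4 f=6, (2,1) g=4 f=6, (2,3) g=4 f=8, (3,1) g=3 f=6, (3,3) g=3 f=8, (4,1) g=2 f=6, (4,3) g=2 f=8, (5,1) g=1 f=6, (5,3) g=1 f=8, (6,2) g=1 f=8]; closed=[(2,2), (3,2), (4,2), (5,2)]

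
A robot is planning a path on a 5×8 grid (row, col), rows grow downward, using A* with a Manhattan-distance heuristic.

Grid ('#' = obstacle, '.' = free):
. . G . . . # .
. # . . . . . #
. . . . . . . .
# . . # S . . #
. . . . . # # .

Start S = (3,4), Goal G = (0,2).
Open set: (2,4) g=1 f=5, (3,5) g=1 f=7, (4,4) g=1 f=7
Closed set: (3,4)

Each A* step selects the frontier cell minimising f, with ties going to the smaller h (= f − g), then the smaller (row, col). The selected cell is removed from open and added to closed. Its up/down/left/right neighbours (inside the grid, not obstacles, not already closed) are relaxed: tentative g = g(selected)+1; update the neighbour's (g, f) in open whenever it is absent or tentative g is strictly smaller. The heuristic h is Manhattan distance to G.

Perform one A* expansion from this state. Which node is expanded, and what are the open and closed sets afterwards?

expanded=(2,4); open=[(1,4) g=2 f=5, (2,3) g=2 f=5, (2,5) g=2 f=7, (3,5) g=1 f=7, (4,4) g=1 f=7]; closed=[(2,4), (3,4)]

step 1: expand (2,4) (f=5, h=4) → closed; open now [(1,4) g=2 f=5, (2,3) g=2 f=5, (2,5) g=2 f=7, (3,5) g=1 f=7, (4,4) g=1 f=7]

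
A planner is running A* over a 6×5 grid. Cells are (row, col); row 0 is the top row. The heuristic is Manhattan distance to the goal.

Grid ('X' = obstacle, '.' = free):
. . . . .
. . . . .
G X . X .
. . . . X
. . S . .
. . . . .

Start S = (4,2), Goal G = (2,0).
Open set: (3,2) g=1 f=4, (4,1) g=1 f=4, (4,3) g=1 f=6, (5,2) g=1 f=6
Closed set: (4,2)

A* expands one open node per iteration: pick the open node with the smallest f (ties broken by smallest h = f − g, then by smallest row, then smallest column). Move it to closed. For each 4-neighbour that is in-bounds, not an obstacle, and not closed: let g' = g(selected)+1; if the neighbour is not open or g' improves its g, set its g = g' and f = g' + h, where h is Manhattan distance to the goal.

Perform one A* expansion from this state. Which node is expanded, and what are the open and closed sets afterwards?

expanded=(3,2); open=[(2,2) g=2 f=4, (3,1) g=2 f=4, (3,3) g=2 f=6, (4,1) g=1 f=4, (4,3) g=1 f=6, (5,2) g=1 f=6]; closed=[(3,2), (4,2)]

step 1: expand (3,2) (f=4, h=3) → closed; open now [(2,2) g=2 f=4, (3,1) g=2 f=4, (3,3) g=2 f=6, (4,1) g=1 f=4, (4,3) g=1 f=6, (5,2) g=1 f=6]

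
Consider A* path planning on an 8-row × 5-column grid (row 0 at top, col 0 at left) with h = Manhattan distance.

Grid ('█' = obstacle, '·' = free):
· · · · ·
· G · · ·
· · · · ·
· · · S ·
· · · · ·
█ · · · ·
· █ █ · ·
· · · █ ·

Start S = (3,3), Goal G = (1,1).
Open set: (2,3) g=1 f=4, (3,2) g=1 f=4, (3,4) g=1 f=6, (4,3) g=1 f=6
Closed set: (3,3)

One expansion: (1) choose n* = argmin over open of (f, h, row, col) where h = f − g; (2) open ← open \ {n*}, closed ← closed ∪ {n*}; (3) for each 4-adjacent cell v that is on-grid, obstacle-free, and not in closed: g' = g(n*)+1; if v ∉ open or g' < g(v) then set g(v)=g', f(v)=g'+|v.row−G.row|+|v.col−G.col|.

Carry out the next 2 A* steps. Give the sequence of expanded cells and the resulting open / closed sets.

step 1: expand (2,3) (f=4, h=3) → closed; open now [(1,3) g=2 f=4, (2,2) g=2 f=4, (2,4) g=2 f=6, (3,2) g=1 f=4, (3,4) g=1 f=6, (4,3) g=1 f=6]
step 2: expand (1,3) (f=4, h=2) → closed; open now [(0,3) g=3 f=6, (1,2) g=3 f=4, (1,4) g=3 f=6, (2,2) g=2 f=4, (2,4) g=2 f=6, (3,2) g=1 f=4, (3,4) g=1 f=6, (4,3) g=1 f=6]

order=[(2,3) → (1,3)]; open=[(0,3) g=3 f=6, (1,2) g=3 f=4, (1,4) g=3 f=6, (2,2) g=2 f=4, (2,4) g=2 f=6, (3,2) g=1 f=4, (3,4) g=1 f=6, (4,3) g=1 f=6]; closed=[(1,3), (2,3), (3,3)]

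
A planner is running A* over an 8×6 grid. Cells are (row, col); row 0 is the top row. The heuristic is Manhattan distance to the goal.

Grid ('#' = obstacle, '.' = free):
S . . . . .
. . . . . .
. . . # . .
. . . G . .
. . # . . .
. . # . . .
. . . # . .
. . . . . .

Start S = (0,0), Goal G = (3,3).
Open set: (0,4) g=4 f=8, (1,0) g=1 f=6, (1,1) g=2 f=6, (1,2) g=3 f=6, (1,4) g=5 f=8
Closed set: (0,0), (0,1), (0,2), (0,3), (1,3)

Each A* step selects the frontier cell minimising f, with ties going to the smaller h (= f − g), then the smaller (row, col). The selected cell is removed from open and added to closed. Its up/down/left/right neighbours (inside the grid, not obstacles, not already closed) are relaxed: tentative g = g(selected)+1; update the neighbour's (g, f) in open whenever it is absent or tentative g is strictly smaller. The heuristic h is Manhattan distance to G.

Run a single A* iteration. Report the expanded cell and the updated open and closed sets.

step 1: expand (1,2) (f=6, h=3) → closed; open now [(0,4) g=4 f=8, (1,0) g=1 f=6, (1,1) g=2 f=6, (1,4) g=5 f=8, (2,2) g=4 f=6]

expanded=(1,2); open=[(0,4) g=4 f=8, (1,0) g=1 f=6, (1,1) g=2 f=6, (1,4) g=5 f=8, (2,2) g=4 f=6]; closed=[(0,0), (0,1), (0,2), (0,3), (1,2), (1,3)]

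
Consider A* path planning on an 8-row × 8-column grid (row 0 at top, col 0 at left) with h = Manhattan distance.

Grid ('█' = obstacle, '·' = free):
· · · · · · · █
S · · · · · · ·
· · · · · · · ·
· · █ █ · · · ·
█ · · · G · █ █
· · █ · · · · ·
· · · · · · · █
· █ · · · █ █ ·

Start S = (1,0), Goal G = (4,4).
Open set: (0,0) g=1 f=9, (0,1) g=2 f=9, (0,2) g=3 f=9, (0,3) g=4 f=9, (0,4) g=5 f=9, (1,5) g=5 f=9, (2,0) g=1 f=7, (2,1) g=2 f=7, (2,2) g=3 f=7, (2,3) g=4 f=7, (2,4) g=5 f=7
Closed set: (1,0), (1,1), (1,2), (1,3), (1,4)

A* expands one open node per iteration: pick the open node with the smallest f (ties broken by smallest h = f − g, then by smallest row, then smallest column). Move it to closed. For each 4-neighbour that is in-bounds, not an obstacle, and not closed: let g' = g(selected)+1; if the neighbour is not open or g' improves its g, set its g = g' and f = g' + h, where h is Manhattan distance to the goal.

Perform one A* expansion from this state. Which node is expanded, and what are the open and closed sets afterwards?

expanded=(2,4); open=[(0,0) g=1 f=9, (0,1) g=2 f=9, (0,2) g=3 f=9, (0,3) g=4 f=9, (0,4) g=5 f=9, (1,5) g=5 f=9, (2,0) g=1 f=7, (2,1) g=2 f=7, (2,2) g=3 f=7, (2,3) g=4 f=7, (2,5) g=6 f=9, (3,4) g=6 f=7]; closed=[(1,0), (1,1), (1,2), (1,3), (1,4), (2,4)]

step 1: expand (2,4) (f=7, h=2) → closed; open now [(0,0) g=1 f=9, (0,1) g=2 f=9, (0,2) g=3 f=9, (0,3) g=4 f=9, (0,4) g=5 f=9, (1,5) g=5 f=9, (2,0) g=1 f=7, (2,1) g=2 f=7, (2,2) g=3 f=7, (2,3) g=4 f=7, (2,5) g=6 f=9, (3,4) g=6 f=7]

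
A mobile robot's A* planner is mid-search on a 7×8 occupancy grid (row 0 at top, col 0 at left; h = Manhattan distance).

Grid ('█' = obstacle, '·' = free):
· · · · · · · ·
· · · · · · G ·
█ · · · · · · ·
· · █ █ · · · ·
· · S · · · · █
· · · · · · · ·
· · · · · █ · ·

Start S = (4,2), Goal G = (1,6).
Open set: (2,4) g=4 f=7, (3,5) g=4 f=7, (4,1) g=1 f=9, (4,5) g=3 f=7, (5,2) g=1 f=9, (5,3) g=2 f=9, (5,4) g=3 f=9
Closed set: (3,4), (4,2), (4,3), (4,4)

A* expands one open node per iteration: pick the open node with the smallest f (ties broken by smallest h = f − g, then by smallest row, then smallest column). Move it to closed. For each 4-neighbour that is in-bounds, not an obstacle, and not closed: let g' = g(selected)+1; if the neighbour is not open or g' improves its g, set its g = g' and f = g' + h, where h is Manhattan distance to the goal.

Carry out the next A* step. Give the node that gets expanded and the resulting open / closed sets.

expanded=(2,4); open=[(1,4) g=5 f=7, (2,3) g=5 f=9, (2,5) g=5 f=7, (3,5) g=4 f=7, (4,1) g=1 f=9, (4,5) g=3 f=7, (5,2) g=1 f=9, (5,3) g=2 f=9, (5,4) g=3 f=9]; closed=[(2,4), (3,4), (4,2), (4,3), (4,4)]

step 1: expand (2,4) (f=7, h=3) → closed; open now [(1,4) g=5 f=7, (2,3) g=5 f=9, (2,5) g=5 f=7, (3,5) g=4 f=7, (4,1) g=1 f=9, (4,5) g=3 f=7, (5,2) g=1 f=9, (5,3) g=2 f=9, (5,4) g=3 f=9]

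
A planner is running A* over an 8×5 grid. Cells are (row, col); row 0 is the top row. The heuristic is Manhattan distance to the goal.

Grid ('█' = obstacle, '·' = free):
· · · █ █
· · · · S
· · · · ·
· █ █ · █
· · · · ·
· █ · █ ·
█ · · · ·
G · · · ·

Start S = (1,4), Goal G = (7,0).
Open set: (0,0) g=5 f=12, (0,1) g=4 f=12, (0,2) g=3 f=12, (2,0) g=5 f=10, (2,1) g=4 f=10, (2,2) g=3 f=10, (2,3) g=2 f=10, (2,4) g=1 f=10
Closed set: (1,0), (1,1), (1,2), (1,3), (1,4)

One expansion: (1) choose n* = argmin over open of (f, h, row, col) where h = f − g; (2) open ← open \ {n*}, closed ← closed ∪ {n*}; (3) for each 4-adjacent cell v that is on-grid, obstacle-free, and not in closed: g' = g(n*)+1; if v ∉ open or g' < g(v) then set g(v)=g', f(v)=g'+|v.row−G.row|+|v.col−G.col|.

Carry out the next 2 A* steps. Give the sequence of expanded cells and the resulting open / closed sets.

step 1: expand (2,0) (f=10, h=5) → closed; open now [(0,0) g=5 f=12, (0,1) g=4 f=12, (0,2) g=3 f=12, (2,1) g=4 f=10, (2,2) g=3 f=10, (2,3) g=2 f=10, (2,4) g=1 f=10, (3,0) g=6 f=10]
step 2: expand (3,0) (f=10, h=4) → closed; open now [(0,0) g=5 f=12, (0,1) g=4 f=12, (0,2) g=3 f=12, (2,1) g=4 f=10, (2,2) g=3 f=10, (2,3) g=2 f=10, (2,4) g=1 f=10, (4,0) g=7 f=10]

order=[(2,0) → (3,0)]; open=[(0,0) g=5 f=12, (0,1) g=4 f=12, (0,2) g=3 f=12, (2,1) g=4 f=10, (2,2) g=3 f=10, (2,3) g=2 f=10, (2,4) g=1 f=10, (4,0) g=7 f=10]; closed=[(1,0), (1,1), (1,2), (1,3), (1,4), (2,0), (3,0)]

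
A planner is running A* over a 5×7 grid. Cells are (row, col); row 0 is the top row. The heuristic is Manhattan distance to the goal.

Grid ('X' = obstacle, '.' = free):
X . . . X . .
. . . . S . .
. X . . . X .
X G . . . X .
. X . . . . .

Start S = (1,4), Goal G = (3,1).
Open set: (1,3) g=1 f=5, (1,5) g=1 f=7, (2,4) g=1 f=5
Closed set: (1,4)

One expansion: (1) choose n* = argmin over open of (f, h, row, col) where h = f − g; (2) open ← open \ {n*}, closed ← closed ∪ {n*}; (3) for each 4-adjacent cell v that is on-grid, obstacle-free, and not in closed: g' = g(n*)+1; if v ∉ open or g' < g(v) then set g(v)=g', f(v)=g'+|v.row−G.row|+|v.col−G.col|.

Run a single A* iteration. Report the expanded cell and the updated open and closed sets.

expanded=(1,3); open=[(0,3) g=2 f=7, (1,2) g=2 f=5, (1,5) g=1 f=7, (2,3) g=2 f=5, (2,4) g=1 f=5]; closed=[(1,3), (1,4)]

step 1: expand (1,3) (f=5, h=4) → closed; open now [(0,3) g=2 f=7, (1,2) g=2 f=5, (1,5) g=1 f=7, (2,3) g=2 f=5, (2,4) g=1 f=5]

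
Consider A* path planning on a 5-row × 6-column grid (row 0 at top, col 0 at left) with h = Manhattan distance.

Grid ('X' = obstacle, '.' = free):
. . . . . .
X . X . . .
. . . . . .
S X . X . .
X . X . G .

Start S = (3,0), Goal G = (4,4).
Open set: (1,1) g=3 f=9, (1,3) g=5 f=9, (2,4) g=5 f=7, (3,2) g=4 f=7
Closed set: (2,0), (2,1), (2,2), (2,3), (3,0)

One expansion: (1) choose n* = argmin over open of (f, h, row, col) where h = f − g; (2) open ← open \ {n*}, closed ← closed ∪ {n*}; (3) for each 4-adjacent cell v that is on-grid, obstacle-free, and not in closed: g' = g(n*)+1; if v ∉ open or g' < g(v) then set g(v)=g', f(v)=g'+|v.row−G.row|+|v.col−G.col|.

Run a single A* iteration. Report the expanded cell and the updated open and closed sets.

expanded=(2,4); open=[(1,1) g=3 f=9, (1,3) g=5 f=9, (1,4) g=6 f=9, (2,5) g=6 f=9, (3,2) g=4 f=7, (3,4) g=6 f=7]; closed=[(2,0), (2,1), (2,2), (2,3), (2,4), (3,0)]

step 1: expand (2,4) (f=7, h=2) → closed; open now [(1,1) g=3 f=9, (1,3) g=5 f=9, (1,4) g=6 f=9, (2,5) g=6 f=9, (3,2) g=4 f=7, (3,4) g=6 f=7]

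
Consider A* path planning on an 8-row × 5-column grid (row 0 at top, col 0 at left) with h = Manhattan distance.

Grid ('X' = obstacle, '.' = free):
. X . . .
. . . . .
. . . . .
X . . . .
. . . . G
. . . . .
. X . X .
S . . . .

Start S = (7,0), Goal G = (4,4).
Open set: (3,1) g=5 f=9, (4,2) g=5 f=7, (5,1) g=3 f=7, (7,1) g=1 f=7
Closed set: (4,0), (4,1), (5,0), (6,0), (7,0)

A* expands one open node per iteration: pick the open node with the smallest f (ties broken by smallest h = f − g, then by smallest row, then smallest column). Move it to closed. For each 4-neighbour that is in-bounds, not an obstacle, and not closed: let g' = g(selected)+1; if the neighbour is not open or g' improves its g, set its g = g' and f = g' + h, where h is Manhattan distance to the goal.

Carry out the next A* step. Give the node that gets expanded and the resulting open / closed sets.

step 1: expand (4,2) (f=7, h=2) → closed; open now [(3,1) g=5 f=9, (3,2) g=6 f=9, (4,3) g=6 f=7, (5,1) g=3 f=7, (5,2) g=6 f=9, (7,1) g=1 f=7]

expanded=(4,2); open=[(3,1) g=5 f=9, (3,2) g=6 f=9, (4,3) g=6 f=7, (5,1) g=3 f=7, (5,2) g=6 f=9, (7,1) g=1 f=7]; closed=[(4,0), (4,1), (4,2), (5,0), (6,0), (7,0)]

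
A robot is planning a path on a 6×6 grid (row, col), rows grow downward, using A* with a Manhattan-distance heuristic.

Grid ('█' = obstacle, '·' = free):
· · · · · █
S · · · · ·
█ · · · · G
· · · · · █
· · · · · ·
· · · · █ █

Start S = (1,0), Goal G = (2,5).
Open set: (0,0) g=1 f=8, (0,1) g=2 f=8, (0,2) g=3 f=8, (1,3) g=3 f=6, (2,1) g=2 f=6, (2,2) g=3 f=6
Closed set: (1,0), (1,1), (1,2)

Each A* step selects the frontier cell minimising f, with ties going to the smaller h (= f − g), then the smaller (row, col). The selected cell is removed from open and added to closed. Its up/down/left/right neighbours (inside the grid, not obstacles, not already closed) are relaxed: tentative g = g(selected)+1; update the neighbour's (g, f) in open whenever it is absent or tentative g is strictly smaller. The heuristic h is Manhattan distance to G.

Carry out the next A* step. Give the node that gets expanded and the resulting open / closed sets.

step 1: expand (1,3) (f=6, h=3) → closed; open now [(0,0) g=1 f=8, (0,1) g=2 f=8, (0,2) g=3 f=8, (0,3) g=4 f=8, (1,4) g=4 f=6, (2,1) g=2 f=6, (2,2) g=3 f=6, (2,3) g=4 f=6]

expanded=(1,3); open=[(0,0) g=1 f=8, (0,1) g=2 f=8, (0,2) g=3 f=8, (0,3) g=4 f=8, (1,4) g=4 f=6, (2,1) g=2 f=6, (2,2) g=3 f=6, (2,3) g=4 f=6]; closed=[(1,0), (1,1), (1,2), (1,3)]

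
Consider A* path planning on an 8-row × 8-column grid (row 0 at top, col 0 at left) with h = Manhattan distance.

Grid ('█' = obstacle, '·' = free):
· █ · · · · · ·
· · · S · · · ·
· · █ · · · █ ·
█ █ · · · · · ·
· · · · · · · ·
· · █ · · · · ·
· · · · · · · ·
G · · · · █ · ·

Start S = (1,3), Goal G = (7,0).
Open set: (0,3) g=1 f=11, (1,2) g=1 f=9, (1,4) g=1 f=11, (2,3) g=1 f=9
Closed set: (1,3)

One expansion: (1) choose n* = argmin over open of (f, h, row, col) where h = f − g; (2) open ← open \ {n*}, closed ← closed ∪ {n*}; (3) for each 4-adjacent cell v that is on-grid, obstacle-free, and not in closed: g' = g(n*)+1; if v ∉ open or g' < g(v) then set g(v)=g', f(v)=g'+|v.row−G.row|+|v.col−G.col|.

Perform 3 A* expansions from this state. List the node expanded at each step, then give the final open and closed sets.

order=[(1,2) → (1,1) → (1,0)]; open=[(0,0) g=4 f=11, (0,2) g=2 f=11, (0,3) g=1 f=11, (1,4) g=1 f=11, (2,0) g=4 f=9, (2,1) g=3 f=9, (2,3) g=1 f=9]; closed=[(1,0), (1,1), (1,2), (1,3)]

step 1: expand (1,2) (f=9, h=8) → closed; open now [(0,2) g=2 f=11, (0,3) g=1 f=11, (1,1) g=2 f=9, (1,4) g=1 f=11, (2,3) g=1 f=9]
step 2: expand (1,1) (f=9, h=7) → closed; open now [(0,2) g=2 f=11, (0,3) g=1 f=11, (1,0) g=3 f=9, (1,4) g=1 f=11, (2,1) g=3 f=9, (2,3) g=1 f=9]
step 3: expand (1,0) (f=9, h=6) → closed; open now [(0,0) g=4 f=11, (0,2) g=2 f=11, (0,3) g=1 f=11, (1,4) g=1 f=11, (2,0) g=4 f=9, (2,1) g=3 f=9, (2,3) g=1 f=9]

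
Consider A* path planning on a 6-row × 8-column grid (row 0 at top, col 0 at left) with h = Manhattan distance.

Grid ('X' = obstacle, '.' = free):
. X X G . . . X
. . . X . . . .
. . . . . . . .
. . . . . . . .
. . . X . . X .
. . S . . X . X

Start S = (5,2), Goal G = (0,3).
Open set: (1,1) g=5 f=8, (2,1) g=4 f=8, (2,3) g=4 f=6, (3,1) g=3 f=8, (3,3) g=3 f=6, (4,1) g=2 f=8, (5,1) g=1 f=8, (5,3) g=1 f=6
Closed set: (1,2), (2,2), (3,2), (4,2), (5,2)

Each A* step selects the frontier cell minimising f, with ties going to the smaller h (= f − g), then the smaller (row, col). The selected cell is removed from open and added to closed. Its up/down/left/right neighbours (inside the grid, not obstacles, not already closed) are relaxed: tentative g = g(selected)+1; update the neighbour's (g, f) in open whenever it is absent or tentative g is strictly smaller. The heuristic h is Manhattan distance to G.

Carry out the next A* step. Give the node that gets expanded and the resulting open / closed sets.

step 1: expand (2,3) (f=6, h=2) → closed; open now [(1,1) g=5 f=8, (2,1) g=4 f=8, (2,4) g=5 f=8, (3,1) g=3 f=8, (3,3) g=3 f=6, (4,1) g=2 f=8, (5,1) g=1 f=8, (5,3) g=1 f=6]

expanded=(2,3); open=[(1,1) g=5 f=8, (2,1) g=4 f=8, (2,4) g=5 f=8, (3,1) g=3 f=8, (3,3) g=3 f=6, (4,1) g=2 f=8, (5,1) g=1 f=8, (5,3) g=1 f=6]; closed=[(1,2), (2,2), (2,3), (3,2), (4,2), (5,2)]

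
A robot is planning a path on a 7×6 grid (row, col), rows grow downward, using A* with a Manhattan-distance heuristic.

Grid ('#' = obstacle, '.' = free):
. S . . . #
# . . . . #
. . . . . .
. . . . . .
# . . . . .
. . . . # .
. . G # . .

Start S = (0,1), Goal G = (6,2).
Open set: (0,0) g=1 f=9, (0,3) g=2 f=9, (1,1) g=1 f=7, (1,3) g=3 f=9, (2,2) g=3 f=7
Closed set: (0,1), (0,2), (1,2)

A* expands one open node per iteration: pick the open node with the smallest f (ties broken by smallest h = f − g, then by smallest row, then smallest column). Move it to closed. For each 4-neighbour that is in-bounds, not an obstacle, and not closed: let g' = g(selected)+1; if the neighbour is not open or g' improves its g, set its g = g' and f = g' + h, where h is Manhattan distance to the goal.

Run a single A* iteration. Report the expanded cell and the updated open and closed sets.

step 1: expand (2,2) (f=7, h=4) → closed; open now [(0,0) g=1 f=9, (0,3) g=2 f=9, (1,1) g=1 f=7, (1,3) g=3 f=9, (2,1) g=4 f=9, (2,3) g=4 f=9, (3,2) g=4 f=7]

expanded=(2,2); open=[(0,0) g=1 f=9, (0,3) g=2 f=9, (1,1) g=1 f=7, (1,3) g=3 f=9, (2,1) g=4 f=9, (2,3) g=4 f=9, (3,2) g=4 f=7]; closed=[(0,1), (0,2), (1,2), (2,2)]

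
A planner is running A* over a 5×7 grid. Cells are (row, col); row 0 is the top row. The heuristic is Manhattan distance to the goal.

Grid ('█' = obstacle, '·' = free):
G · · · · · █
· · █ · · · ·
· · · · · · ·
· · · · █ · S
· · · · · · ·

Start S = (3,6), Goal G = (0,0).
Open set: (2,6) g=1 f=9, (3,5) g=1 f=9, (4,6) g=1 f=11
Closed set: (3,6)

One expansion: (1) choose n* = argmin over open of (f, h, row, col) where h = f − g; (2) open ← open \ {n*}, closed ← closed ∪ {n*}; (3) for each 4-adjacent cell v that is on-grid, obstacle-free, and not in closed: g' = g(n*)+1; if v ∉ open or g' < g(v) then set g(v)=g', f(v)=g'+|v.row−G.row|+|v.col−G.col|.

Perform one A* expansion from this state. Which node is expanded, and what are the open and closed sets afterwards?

step 1: expand (2,6) (f=9, h=8) → closed; open now [(1,6) g=2 f=9, (2,5) g=2 f=9, (3,5) g=1 f=9, (4,6) g=1 f=11]

expanded=(2,6); open=[(1,6) g=2 f=9, (2,5) g=2 f=9, (3,5) g=1 f=9, (4,6) g=1 f=11]; closed=[(2,6), (3,6)]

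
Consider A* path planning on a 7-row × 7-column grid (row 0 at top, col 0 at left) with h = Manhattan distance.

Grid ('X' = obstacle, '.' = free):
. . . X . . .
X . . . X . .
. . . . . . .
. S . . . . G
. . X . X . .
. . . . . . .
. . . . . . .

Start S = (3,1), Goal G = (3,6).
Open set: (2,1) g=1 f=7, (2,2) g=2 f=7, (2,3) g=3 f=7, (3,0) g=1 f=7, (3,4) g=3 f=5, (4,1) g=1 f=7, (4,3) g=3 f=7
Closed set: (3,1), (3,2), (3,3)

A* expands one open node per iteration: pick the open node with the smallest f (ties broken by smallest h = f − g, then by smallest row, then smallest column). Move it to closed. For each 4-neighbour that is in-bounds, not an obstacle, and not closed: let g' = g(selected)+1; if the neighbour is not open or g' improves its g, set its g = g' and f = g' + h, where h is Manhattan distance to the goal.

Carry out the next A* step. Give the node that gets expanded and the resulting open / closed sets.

step 1: expand (3,4) (f=5, h=2) → closed; open now [(2,1) g=1 f=7, (2,2) g=2 f=7, (2,3) g=3 f=7, (2,4) g=4 f=7, (3,0) g=1 f=7, (3,5) g=4 f=5, (4,1) g=1 f=7, (4,3) g=3 f=7]

expanded=(3,4); open=[(2,1) g=1 f=7, (2,2) g=2 f=7, (2,3) g=3 f=7, (2,4) g=4 f=7, (3,0) g=1 f=7, (3,5) g=4 f=5, (4,1) g=1 f=7, (4,3) g=3 f=7]; closed=[(3,1), (3,2), (3,3), (3,4)]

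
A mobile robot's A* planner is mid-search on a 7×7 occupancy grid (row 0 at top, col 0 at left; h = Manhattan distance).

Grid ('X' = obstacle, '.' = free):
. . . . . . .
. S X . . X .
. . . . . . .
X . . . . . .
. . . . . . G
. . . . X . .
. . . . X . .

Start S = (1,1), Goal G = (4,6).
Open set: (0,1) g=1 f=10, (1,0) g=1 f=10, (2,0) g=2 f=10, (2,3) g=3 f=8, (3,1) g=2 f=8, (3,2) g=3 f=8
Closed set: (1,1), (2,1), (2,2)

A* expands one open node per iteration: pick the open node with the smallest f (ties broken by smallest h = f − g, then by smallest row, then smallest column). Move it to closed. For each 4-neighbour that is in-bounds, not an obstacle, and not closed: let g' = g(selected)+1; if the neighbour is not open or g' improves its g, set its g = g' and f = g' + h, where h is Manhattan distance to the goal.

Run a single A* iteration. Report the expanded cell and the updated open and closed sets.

expanded=(2,3); open=[(0,1) g=1 f=10, (1,0) g=1 f=10, (1,3) g=4 f=10, (2,0) g=2 f=10, (2,4) g=4 f=8, (3,1) g=2 f=8, (3,2) g=3 f=8, (3,3) g=4 f=8]; closed=[(1,1), (2,1), (2,2), (2,3)]

step 1: expand (2,3) (f=8, h=5) → closed; open now [(0,1) g=1 f=10, (1,0) g=1 f=10, (1,3) g=4 f=10, (2,0) g=2 f=10, (2,4) g=4 f=8, (3,1) g=2 f=8, (3,2) g=3 f=8, (3,3) g=4 f=8]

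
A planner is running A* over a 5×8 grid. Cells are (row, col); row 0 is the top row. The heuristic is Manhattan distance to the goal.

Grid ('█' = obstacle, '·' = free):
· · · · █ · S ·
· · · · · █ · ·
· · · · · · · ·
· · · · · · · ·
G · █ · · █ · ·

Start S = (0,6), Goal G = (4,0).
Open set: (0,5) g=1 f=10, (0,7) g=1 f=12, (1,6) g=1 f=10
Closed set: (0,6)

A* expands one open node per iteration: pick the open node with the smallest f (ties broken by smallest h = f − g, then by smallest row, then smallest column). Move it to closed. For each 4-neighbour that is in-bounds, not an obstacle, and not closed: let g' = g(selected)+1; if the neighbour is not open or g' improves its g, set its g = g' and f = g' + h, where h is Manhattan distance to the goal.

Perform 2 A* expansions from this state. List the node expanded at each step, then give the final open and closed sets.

order=[(0,5) → (1,6)]; open=[(0,7) g=1 f=12, (1,7) g=2 f=12, (2,6) g=2 f=10]; closed=[(0,5), (0,6), (1,6)]

step 1: expand (0,5) (f=10, h=9) → closed; open now [(0,7) g=1 f=12, (1,6) g=1 f=10]
step 2: expand (1,6) (f=10, h=9) → closed; open now [(0,7) g=1 f=12, (1,7) g=2 f=12, (2,6) g=2 f=10]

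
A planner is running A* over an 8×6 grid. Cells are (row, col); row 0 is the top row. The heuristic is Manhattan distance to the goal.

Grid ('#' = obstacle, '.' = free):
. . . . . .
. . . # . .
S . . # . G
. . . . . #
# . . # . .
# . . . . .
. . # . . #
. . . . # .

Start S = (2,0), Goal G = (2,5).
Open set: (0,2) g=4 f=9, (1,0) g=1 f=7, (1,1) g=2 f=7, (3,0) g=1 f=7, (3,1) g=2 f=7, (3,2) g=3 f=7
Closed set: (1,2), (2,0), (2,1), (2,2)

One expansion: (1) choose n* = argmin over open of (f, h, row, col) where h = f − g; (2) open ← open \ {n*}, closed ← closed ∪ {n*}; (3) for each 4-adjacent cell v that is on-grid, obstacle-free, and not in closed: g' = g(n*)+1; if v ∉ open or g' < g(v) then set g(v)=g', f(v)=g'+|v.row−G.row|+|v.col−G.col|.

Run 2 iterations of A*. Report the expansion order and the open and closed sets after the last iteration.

step 1: expand (3,2) (f=7, h=4) → closed; open now [(0,2) g=4 f=9, (1,0) g=1 f=7, (1,1) g=2 f=7, (3,0) g=1 f=7, (3,1) g=2 f=7, (3,3) g=4 f=7, (4,2) g=4 f=9]
step 2: expand (3,3) (f=7, h=3) → closed; open now [(0,2) g=4 f=9, (1,0) g=1 f=7, (1,1) g=2 f=7, (3,0) g=1 f=7, (3,1) g=2 f=7, (3,4) g=5 f=7, (4,2) g=4 f=9]

order=[(3,2) → (3,3)]; open=[(0,2) g=4 f=9, (1,0) g=1 f=7, (1,1) g=2 f=7, (3,0) g=1 f=7, (3,1) g=2 f=7, (3,4) g=5 f=7, (4,2) g=4 f=9]; closed=[(1,2), (2,0), (2,1), (2,2), (3,2), (3,3)]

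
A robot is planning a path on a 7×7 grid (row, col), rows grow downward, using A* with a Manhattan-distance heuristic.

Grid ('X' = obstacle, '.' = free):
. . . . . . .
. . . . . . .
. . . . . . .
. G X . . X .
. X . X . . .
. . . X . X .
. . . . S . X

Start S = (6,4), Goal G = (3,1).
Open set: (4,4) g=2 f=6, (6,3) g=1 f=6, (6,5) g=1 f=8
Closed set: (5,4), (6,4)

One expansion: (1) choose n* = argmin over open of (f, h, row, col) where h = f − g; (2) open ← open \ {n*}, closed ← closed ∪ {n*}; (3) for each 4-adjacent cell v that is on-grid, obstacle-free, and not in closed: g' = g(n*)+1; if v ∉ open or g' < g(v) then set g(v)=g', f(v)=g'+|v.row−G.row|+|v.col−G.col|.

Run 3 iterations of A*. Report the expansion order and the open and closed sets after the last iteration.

step 1: expand (4,4) (f=6, h=4) → closed; open now [(3,4) g=3 f=6, (4,5) g=3 f=8, (6,3) g=1 f=6, (6,5) g=1 f=8]
step 2: expand (3,4) (f=6, h=3) → closed; open now [(2,4) g=4 f=8, (3,3) g=4 f=6, (4,5) g=3 f=8, (6,3) g=1 f=6, (6,5) g=1 f=8]
step 3: expand (3,3) (f=6, h=2) → closed; open now [(2,3) g=5 f=8, (2,4) g=4 f=8, (4,5) g=3 f=8, (6,3) g=1 f=6, (6,5) g=1 f=8]

order=[(4,4) → (3,4) → (3,3)]; open=[(2,3) g=5 f=8, (2,4) g=4 f=8, (4,5) g=3 f=8, (6,3) g=1 f=6, (6,5) g=1 f=8]; closed=[(3,3), (3,4), (4,4), (5,4), (6,4)]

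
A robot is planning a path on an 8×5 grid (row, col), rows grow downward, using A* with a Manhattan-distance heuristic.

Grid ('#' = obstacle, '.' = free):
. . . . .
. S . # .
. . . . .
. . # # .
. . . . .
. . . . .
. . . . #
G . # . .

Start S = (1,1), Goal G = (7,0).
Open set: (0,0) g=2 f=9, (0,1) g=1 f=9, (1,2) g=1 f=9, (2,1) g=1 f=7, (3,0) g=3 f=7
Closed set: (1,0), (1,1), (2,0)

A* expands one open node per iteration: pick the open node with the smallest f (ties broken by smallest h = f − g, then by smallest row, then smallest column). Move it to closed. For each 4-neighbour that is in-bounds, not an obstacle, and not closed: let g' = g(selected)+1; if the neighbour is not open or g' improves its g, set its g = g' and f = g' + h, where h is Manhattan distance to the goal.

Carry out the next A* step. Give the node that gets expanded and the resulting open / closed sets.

step 1: expand (3,0) (f=7, h=4) → closed; open now [(0,0) g=2 f=9, (0,1) g=1 f=9, (1,2) g=1 f=9, (2,1) g=1 f=7, (3,1) g=4 f=9, (4,0) g=4 f=7]

expanded=(3,0); open=[(0,0) g=2 f=9, (0,1) g=1 f=9, (1,2) g=1 f=9, (2,1) g=1 f=7, (3,1) g=4 f=9, (4,0) g=4 f=7]; closed=[(1,0), (1,1), (2,0), (3,0)]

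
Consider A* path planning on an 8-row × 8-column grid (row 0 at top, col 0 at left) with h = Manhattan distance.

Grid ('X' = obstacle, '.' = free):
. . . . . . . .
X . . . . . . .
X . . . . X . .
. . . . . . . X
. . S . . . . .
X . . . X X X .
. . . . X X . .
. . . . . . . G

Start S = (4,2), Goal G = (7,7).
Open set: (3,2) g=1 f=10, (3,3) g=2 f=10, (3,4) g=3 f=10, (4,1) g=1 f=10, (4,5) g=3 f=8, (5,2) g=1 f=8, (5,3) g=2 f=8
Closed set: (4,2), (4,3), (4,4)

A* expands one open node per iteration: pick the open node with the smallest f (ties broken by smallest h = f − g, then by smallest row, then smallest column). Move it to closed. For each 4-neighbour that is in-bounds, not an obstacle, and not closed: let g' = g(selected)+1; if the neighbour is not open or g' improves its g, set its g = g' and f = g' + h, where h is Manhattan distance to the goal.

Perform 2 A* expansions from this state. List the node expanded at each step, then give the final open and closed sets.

order=[(4,5) → (4,6)]; open=[(3,2) g=1 f=10, (3,3) g=2 f=10, (3,4) g=3 f=10, (3,5) g=4 f=10, (3,6) g=5 f=10, (4,1) g=1 f=10, (4,7) g=5 f=8, (5,2) g=1 f=8, (5,3) g=2 f=8]; closed=[(4,2), (4,3), (4,4), (4,5), (4,6)]

step 1: expand (4,5) (f=8, h=5) → closed; open now [(3,2) g=1 f=10, (3,3) g=2 f=10, (3,4) g=3 f=10, (3,5) g=4 f=10, (4,1) g=1 f=10, (4,6) g=4 f=8, (5,2) g=1 f=8, (5,3) g=2 f=8]
step 2: expand (4,6) (f=8, h=4) → closed; open now [(3,2) g=1 f=10, (3,3) g=2 f=10, (3,4) g=3 f=10, (3,5) g=4 f=10, (3,6) g=5 f=10, (4,1) g=1 f=10, (4,7) g=5 f=8, (5,2) g=1 f=8, (5,3) g=2 f=8]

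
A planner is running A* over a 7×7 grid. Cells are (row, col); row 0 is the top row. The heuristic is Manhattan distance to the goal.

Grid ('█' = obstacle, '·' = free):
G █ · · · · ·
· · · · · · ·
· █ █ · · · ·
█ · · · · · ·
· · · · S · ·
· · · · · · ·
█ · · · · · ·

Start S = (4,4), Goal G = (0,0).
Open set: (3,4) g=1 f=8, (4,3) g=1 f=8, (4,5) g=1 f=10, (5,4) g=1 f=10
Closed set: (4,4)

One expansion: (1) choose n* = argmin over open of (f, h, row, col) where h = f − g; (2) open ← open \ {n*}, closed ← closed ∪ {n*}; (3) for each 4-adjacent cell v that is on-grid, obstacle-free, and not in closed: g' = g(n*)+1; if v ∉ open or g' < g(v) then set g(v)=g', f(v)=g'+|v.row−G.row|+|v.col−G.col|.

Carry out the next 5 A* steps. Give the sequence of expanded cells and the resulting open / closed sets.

order=[(3,4) → (2,4) → (1,4) → (0,4) → (0,3)]; open=[(0,2) g=6 f=8, (0,5) g=5 f=10, (1,3) g=4 f=8, (1,5) g=4 f=10, (2,3) g=3 f=8, (2,5) g=3 f=10, (3,3) g=2 f=8, (3,5) g=2 f=10, (4,3) g=1 f=8, (4,5) g=1 f=10, (5,4) g=1 f=10]; closed=[(0,3), (0,4), (1,4), (2,4), (3,4), (4,4)]

step 1: expand (3,4) (f=8, h=7) → closed; open now [(2,4) g=2 f=8, (3,3) g=2 f=8, (3,5) g=2 f=10, (4,3) g=1 f=8, (4,5) g=1 f=10, (5,4) g=1 f=10]
step 2: expand (2,4) (f=8, h=6) → closed; open now [(1,4) g=3 f=8, (2,3) g=3 f=8, (2,5) g=3 f=10, (3,3) g=2 f=8, (3,5) g=2 f=10, (4,3) g=1 f=8, (4,5) g=1 f=10, (5,4) g=1 f=10]
step 3: expand (1,4) (f=8, h=5) → closed; open now [(0,4) g=4 f=8, (1,3) g=4 f=8, (1,5) g=4 f=10, (2,3) g=3 f=8, (2,5) g=3 f=10, (3,3) g=2 f=8, (3,5) g=2 f=10, (4,3) g=1 f=8, (4,5) g=1 f=10, (5,4) g=1 f=10]
step 4: expand (0,4) (f=8, h=4) → closed; open now [(0,3) g=5 f=8, (0,5) g=5 f=10, (1,3) g=4 f=8, (1,5) g=4 f=10, (2,3) g=3 f=8, (2,5) g=3 f=10, (3,3) g=2 f=8, (3,5) g=2 f=10, (4,3) g=1 f=8, (4,5) g=1 f=10, (5,4) g=1 f=10]
step 5: expand (0,3) (f=8, h=3) → closed; open now [(0,2) g=6 f=8, (0,5) g=5 f=10, (1,3) g=4 f=8, (1,5) g=4 f=10, (2,3) g=3 f=8, (2,5) g=3 f=10, (3,3) g=2 f=8, (3,5) g=2 f=10, (4,3) g=1 f=8, (4,5) g=1 f=10, (5,4) g=1 f=10]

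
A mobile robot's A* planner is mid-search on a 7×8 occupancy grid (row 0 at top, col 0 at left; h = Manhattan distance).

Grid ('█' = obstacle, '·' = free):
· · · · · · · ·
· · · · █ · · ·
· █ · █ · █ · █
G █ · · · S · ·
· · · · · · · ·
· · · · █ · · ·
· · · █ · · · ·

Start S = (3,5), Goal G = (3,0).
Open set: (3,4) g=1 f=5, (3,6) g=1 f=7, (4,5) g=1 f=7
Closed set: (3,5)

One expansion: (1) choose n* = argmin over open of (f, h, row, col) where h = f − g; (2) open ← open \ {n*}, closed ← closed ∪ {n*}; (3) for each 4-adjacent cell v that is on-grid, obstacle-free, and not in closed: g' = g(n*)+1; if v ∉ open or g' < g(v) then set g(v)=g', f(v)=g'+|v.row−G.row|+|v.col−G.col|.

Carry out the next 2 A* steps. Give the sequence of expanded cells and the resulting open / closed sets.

step 1: expand (3,4) (f=5, h=4) → closed; open now [(2,4) g=2 f=7, (3,3) g=2 f=5, (3,6) g=1 f=7, (4,4) g=2 f=7, (4,5) g=1 f=7]
step 2: expand (3,3) (f=5, h=3) → closed; open now [(2,4) g=2 f=7, (3,2) g=3 f=5, (3,6) g=1 f=7, (4,3) g=3 f=7, (4,4) g=2 f=7, (4,5) g=1 f=7]

order=[(3,4) → (3,3)]; open=[(2,4) g=2 f=7, (3,2) g=3 f=5, (3,6) g=1 f=7, (4,3) g=3 f=7, (4,4) g=2 f=7, (4,5) g=1 f=7]; closed=[(3,3), (3,4), (3,5)]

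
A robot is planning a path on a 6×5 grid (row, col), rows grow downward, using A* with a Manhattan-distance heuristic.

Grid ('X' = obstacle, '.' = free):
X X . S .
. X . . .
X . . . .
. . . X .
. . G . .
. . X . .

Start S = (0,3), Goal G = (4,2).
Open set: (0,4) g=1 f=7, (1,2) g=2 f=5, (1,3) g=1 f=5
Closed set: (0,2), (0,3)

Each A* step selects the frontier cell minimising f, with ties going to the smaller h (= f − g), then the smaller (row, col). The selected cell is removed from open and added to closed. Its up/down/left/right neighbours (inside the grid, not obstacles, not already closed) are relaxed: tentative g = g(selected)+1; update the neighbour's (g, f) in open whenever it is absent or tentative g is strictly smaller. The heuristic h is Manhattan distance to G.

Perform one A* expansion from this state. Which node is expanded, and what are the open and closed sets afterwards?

expanded=(1,2); open=[(0,4) g=1 f=7, (1,3) g=1 f=5, (2,2) g=3 f=5]; closed=[(0,2), (0,3), (1,2)]

step 1: expand (1,2) (f=5, h=3) → closed; open now [(0,4) g=1 f=7, (1,3) g=1 f=5, (2,2) g=3 f=5]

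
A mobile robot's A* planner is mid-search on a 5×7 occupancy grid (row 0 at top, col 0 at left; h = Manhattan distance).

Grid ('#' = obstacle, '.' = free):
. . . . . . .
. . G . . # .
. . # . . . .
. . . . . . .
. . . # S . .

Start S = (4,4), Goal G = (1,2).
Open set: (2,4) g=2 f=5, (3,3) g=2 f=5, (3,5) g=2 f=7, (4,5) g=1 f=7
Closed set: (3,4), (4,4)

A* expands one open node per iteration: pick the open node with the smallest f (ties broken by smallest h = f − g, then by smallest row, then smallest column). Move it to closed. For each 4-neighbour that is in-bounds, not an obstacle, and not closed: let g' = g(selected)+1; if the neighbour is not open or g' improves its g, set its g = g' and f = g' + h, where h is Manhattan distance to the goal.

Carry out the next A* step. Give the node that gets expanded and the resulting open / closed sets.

expanded=(2,4); open=[(1,4) g=3 f=5, (2,3) g=3 f=5, (2,5) g=3 f=7, (3,3) g=2 f=5, (3,5) g=2 f=7, (4,5) g=1 f=7]; closed=[(2,4), (3,4), (4,4)]

step 1: expand (2,4) (f=5, h=3) → closed; open now [(1,4) g=3 f=5, (2,3) g=3 f=5, (2,5) g=3 f=7, (3,3) g=2 f=5, (3,5) g=2 f=7, (4,5) g=1 f=7]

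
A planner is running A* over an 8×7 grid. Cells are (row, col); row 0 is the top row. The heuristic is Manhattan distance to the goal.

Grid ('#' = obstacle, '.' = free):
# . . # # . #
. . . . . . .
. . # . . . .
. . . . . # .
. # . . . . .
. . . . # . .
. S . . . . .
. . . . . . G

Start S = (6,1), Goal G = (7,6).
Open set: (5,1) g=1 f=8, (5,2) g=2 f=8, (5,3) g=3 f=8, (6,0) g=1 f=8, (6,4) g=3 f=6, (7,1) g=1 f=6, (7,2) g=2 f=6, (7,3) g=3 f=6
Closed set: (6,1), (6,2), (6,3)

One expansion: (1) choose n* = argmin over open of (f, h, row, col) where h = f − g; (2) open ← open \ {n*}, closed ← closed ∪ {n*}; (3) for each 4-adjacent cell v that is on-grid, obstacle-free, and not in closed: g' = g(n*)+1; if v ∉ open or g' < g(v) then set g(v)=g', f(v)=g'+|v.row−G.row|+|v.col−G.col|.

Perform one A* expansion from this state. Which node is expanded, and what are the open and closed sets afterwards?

expanded=(6,4); open=[(5,1) g=1 f=8, (5,2) g=2 f=8, (5,3) g=3 f=8, (6,0) g=1 f=8, (6,5) g=4 f=6, (7,1) g=1 f=6, (7,2) g=2 f=6, (7,3) g=3 f=6, (7,4) g=4 f=6]; closed=[(6,1), (6,2), (6,3), (6,4)]

step 1: expand (6,4) (f=6, h=3) → closed; open now [(5,1) g=1 f=8, (5,2) g=2 f=8, (5,3) g=3 f=8, (6,0) g=1 f=8, (6,5) g=4 f=6, (7,1) g=1 f=6, (7,2) g=2 f=6, (7,3) g=3 f=6, (7,4) g=4 f=6]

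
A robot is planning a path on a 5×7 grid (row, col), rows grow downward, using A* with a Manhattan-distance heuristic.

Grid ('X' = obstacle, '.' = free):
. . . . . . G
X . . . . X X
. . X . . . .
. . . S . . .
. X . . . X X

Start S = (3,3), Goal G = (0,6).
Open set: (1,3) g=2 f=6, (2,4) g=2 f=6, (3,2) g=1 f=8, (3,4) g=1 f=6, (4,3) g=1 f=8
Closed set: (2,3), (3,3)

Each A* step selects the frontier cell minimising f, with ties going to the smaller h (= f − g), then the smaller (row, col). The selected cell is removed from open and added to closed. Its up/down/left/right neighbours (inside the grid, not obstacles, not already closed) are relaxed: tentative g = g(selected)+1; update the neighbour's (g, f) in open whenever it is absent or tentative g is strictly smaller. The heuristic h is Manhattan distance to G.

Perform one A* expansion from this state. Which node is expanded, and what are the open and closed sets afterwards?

step 1: expand (1,3) (f=6, h=4) → closed; open now [(0,3) g=3 f=6, (1,2) g=3 f=8, (1,4) g=3 f=6, (2,4) g=2 f=6, (3,2) g=1 f=8, (3,4) g=1 f=6, (4,3) g=1 f=8]

expanded=(1,3); open=[(0,3) g=3 f=6, (1,2) g=3 f=8, (1,4) g=3 f=6, (2,4) g=2 f=6, (3,2) g=1 f=8, (3,4) g=1 f=6, (4,3) g=1 f=8]; closed=[(1,3), (2,3), (3,3)]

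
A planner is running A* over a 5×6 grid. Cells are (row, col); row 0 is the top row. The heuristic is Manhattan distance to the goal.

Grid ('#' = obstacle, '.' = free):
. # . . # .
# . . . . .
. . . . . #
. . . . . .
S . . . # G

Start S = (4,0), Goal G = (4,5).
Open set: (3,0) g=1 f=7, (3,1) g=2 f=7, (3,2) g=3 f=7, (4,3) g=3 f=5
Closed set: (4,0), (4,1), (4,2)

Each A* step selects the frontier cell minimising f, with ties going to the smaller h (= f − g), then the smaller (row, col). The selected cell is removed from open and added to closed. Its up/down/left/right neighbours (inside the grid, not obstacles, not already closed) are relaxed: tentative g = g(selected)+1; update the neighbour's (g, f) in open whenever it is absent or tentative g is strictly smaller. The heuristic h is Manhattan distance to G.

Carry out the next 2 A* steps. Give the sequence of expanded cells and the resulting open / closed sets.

order=[(4,3) → (3,3)]; open=[(2,3) g=5 f=9, (3,0) g=1 f=7, (3,1) g=2 f=7, (3,2) g=3 f=7, (3,4) g=5 f=7]; closed=[(3,3), (4,0), (4,1), (4,2), (4,3)]

step 1: expand (4,3) (f=5, h=2) → closed; open now [(3,0) g=1 f=7, (3,1) g=2 f=7, (3,2) g=3 f=7, (3,3) g=4 f=7]
step 2: expand (3,3) (f=7, h=3) → closed; open now [(2,3) g=5 f=9, (3,0) g=1 f=7, (3,1) g=2 f=7, (3,2) g=3 f=7, (3,4) g=5 f=7]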